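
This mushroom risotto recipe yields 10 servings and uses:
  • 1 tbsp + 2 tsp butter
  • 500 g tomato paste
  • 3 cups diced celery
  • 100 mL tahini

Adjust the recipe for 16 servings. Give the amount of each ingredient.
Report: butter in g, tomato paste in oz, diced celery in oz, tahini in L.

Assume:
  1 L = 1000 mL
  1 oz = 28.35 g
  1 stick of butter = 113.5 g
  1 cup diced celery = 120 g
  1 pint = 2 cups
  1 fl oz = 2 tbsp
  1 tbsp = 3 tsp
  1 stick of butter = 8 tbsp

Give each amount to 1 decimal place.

butter: 37.8 g; tomato paste: 28.2 oz; diced celery: 20.3 oz; tahini: 0.2 L

Scaling factor: 16/10 = 8/5 = 1.6.
butter: (1 tbsp + 2 tsp = 5/3 tbsp) × 8/5 ÷ 8 tbsp/stick × 113.5 g/stick ≈ 37.8 g
tomato paste: 500 g × 8/5 ÷ 28.35 g/oz ≈ 28.2 oz
diced celery: 3 cup × 8/5 × 120 g/cup ÷ 28.35 g/oz ≈ 20.3 oz
tahini: 100 mL × 8/5 ÷ 1000 mL/L ≈ 0.2 L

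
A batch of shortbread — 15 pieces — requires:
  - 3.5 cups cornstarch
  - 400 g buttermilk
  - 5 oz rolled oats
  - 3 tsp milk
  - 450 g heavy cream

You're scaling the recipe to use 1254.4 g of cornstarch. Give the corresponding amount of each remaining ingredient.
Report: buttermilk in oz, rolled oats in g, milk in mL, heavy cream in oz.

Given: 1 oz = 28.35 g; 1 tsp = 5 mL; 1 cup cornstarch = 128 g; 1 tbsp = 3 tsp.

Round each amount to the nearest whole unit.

The original recipe has 448 g of cornstarch, so the scaling factor is 1254.4 ÷ 448 = 14/5 = 2.8.
buttermilk: 400 g × 14/5 ÷ 28.35 g/oz ≈ 40 oz
rolled oats: 5 oz × 14/5 × 28.35 g/oz ≈ 397 g
milk: 3 tsp × 14/5 × 5 mL/tsp = 42 mL
heavy cream: 450 g × 14/5 ÷ 28.35 g/oz ≈ 44 oz

buttermilk: 40 oz; rolled oats: 397 g; milk: 42 mL; heavy cream: 44 oz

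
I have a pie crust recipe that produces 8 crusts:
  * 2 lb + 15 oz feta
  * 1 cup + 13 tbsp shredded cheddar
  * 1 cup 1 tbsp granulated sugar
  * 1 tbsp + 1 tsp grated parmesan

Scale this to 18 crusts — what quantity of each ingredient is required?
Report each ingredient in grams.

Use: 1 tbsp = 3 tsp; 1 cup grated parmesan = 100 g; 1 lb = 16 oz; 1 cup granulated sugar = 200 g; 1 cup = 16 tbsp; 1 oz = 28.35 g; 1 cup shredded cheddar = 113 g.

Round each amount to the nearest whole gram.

feta: 2998 g; shredded cheddar: 461 g; granulated sugar: 478 g; grated parmesan: 19 g

Scaling factor: 18/8 = 9/4 = 2.25.
feta: (2 lb + 15 oz = 2.9375 lb) × 9/4 × 16 oz/lb × 28.35 g/oz ≈ 2998 g
shredded cheddar: (1 cup + 13 tbsp = 1.8125 cup) × 9/4 × 113 g/cup ≈ 461 g
granulated sugar: (1 cup + 1 tbsp = 1.0625 cup) × 9/4 × 200 g/cup ≈ 478 g
grated parmesan: (1 tbsp + 1 tsp = 4/3 tbsp) × 9/4 ÷ 16 tbsp/cup × 100 g/cup ≈ 19 g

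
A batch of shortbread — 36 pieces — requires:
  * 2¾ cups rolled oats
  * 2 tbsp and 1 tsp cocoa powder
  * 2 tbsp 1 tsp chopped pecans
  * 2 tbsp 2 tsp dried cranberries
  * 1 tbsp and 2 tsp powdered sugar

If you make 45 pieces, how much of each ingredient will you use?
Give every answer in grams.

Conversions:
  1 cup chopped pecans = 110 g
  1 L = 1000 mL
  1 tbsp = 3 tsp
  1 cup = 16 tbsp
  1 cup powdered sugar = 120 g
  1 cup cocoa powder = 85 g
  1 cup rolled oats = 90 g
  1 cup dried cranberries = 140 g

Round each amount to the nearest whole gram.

Scaling factor: 45/36 = 5/4 = 1.25.
rolled oats: 2.75 cup × 5/4 × 90 g/cup ≈ 309 g
cocoa powder: (2 tbsp + 1 tsp = 7/3 tbsp) × 5/4 ÷ 16 tbsp/cup × 85 g/cup ≈ 15 g
chopped pecans: (2 tbsp + 1 tsp = 7/3 tbsp) × 5/4 ÷ 16 tbsp/cup × 110 g/cup ≈ 20 g
dried cranberries: (2 tbsp + 2 tsp = 8/3 tbsp) × 5/4 ÷ 16 tbsp/cup × 140 g/cup ≈ 29 g
powdered sugar: (1 tbsp + 2 tsp = 5/3 tbsp) × 5/4 ÷ 16 tbsp/cup × 120 g/cup ≈ 16 g

rolled oats: 309 g; cocoa powder: 15 g; chopped pecans: 20 g; dried cranberries: 29 g; powdered sugar: 16 g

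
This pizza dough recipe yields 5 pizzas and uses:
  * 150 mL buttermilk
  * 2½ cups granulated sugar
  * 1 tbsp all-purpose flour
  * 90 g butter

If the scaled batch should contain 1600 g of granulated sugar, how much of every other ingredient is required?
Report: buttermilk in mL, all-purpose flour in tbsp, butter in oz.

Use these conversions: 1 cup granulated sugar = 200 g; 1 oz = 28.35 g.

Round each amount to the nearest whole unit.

The original recipe has 500 g of granulated sugar, so the scaling factor is 1600 ÷ 500 = 16/5 = 3.2.
buttermilk: 150 mL × 16/5 = 480 mL
all-purpose flour: 1 tbsp × 16/5 ≈ 3 tbsp
butter: 90 g × 16/5 ÷ 28.35 g/oz ≈ 10 oz

buttermilk: 480 mL; all-purpose flour: 3 tbsp; butter: 10 oz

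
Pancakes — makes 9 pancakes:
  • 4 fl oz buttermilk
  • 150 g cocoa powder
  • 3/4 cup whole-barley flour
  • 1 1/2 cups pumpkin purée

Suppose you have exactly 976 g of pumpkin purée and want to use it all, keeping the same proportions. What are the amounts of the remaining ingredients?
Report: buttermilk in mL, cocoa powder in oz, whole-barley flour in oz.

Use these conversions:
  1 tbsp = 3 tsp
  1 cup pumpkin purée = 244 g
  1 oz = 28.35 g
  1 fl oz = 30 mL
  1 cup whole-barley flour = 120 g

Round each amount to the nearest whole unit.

buttermilk: 320 mL; cocoa powder: 14 oz; whole-barley flour: 8 oz

The original recipe has 366 g of pumpkin purée, so the scaling factor is 976 ÷ 366 = 8/3.
buttermilk: 4 fl oz × 8/3 × 30 mL/fl oz = 320 mL
cocoa powder: 150 g × 8/3 ÷ 28.35 g/oz ≈ 14 oz
whole-barley flour: 0.75 cup × 8/3 × 120 g/cup ÷ 28.35 g/oz ≈ 8 oz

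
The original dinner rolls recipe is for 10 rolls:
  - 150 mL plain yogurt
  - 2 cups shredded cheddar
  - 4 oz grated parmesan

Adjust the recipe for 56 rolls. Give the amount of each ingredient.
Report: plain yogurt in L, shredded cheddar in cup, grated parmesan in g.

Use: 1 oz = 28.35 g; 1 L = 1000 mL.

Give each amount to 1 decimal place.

plain yogurt: 0.8 L; shredded cheddar: 11.2 cup; grated parmesan: 635.0 g

Scaling factor: 56/10 = 28/5 = 5.6.
plain yogurt: 150 mL × 28/5 ÷ 1000 mL/L ≈ 0.8 L
shredded cheddar: 2 cup × 28/5 = 11.2 cup
grated parmesan: 4 oz × 28/5 × 28.35 g/oz ≈ 635.0 g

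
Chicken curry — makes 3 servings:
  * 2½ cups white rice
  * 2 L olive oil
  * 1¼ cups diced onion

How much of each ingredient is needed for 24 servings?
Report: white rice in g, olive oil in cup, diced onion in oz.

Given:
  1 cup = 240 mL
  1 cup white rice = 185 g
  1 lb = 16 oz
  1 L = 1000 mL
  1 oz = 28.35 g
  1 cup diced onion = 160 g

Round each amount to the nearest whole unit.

Scaling factor: 24/3 = 8.
white rice: 2.5 cup × 8 × 185 g/cup = 3700 g
olive oil: 2 L × 8 × 1000 mL/L ÷ 240 mL/cup ≈ 67 cup
diced onion: 1.25 cup × 8 × 160 g/cup ÷ 28.35 g/oz ≈ 56 oz

white rice: 3700 g; olive oil: 67 cup; diced onion: 56 oz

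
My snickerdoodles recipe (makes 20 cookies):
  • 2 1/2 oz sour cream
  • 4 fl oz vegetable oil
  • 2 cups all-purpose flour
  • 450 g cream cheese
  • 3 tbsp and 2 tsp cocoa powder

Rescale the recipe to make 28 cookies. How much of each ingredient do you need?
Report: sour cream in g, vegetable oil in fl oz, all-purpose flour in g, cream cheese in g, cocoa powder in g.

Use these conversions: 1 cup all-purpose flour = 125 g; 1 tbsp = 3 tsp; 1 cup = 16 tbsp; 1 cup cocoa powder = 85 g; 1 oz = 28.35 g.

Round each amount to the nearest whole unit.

sour cream: 99 g; vegetable oil: 6 fl oz; all-purpose flour: 350 g; cream cheese: 630 g; cocoa powder: 27 g

Scaling factor: 28/20 = 7/5 = 1.4.
sour cream: 2.5 oz × 7/5 × 28.35 g/oz ≈ 99 g
vegetable oil: 4 fl oz × 7/5 ≈ 6 fl oz
all-purpose flour: 2 cup × 7/5 × 125 g/cup = 350 g
cream cheese: 450 g × 7/5 = 630 g
cocoa powder: (3 tbsp + 2 tsp = 11/3 tbsp) × 7/5 ÷ 16 tbsp/cup × 85 g/cup ≈ 27 g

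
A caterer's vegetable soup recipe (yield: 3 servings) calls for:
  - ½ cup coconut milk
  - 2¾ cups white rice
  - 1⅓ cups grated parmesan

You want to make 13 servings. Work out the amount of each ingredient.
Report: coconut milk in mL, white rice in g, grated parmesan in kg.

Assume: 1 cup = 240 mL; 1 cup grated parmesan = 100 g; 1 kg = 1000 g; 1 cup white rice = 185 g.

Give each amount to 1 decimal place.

Scaling factor: 13/3.
coconut milk: 0.5 cup × 13/3 × 240 mL/cup = 520.0 mL
white rice: 2.75 cup × 13/3 × 185 g/cup ≈ 2204.6 g
grated parmesan: 4/3 cup × 13/3 × 100 g/cup ÷ 1000 g/kg ≈ 0.6 kg

coconut milk: 520.0 mL; white rice: 2204.6 g; grated parmesan: 0.6 kg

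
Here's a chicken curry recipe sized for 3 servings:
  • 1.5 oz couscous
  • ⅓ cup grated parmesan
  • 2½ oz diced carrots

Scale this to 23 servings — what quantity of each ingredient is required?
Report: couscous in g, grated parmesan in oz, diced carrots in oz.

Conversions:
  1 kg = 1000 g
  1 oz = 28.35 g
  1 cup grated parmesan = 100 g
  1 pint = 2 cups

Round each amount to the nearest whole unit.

couscous: 326 g; grated parmesan: 9 oz; diced carrots: 19 oz

Scaling factor: 23/3.
couscous: 1.5 oz × 23/3 × 28.35 g/oz ≈ 326 g
grated parmesan: 1/3 cup × 23/3 × 100 g/cup ÷ 28.35 g/oz ≈ 9 oz
diced carrots: 2.5 oz × 23/3 ≈ 19 oz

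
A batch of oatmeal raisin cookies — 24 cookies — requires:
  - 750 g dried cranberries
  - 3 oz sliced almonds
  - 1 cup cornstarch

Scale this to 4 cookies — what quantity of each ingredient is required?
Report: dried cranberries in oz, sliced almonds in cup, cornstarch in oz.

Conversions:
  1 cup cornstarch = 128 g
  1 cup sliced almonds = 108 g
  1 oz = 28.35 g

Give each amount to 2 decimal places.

Scaling factor: 4/24 = 1/6.
dried cranberries: 750 g × 1/6 ÷ 28.35 g/oz ≈ 4.41 oz
sliced almonds: 3 oz × 1/6 × 28.35 g/oz ÷ 108 g/cup ≈ 0.13 cup
cornstarch: 1 cup × 1/6 × 128 g/cup ÷ 28.35 g/oz ≈ 0.75 oz

dried cranberries: 4.41 oz; sliced almonds: 0.13 cup; cornstarch: 0.75 oz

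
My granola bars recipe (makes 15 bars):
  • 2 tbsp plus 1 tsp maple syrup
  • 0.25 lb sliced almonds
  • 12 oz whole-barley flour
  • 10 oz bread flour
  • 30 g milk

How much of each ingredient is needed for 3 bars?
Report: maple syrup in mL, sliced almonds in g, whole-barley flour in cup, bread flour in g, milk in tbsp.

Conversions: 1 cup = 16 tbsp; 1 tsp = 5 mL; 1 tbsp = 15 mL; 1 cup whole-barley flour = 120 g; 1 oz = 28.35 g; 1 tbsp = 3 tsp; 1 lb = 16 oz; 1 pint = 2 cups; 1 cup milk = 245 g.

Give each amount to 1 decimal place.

maple syrup: 7.0 mL; sliced almonds: 22.7 g; whole-barley flour: 0.6 cup; bread flour: 56.7 g; milk: 0.4 tbsp

Scaling factor: 3/15 = 1/5 = 0.2.
maple syrup: (2 tbsp + 1 tsp = 7/3 tbsp) × 1/5 × 15 mL/tbsp = 7.0 mL
sliced almonds: 0.25 lb × 1/5 × 16 oz/lb × 28.35 g/oz ≈ 22.7 g
whole-barley flour: 12 oz × 1/5 × 28.35 g/oz ÷ 120 g/cup ≈ 0.6 cup
bread flour: 10 oz × 1/5 × 28.35 g/oz = 56.7 g
milk: 30 g × 1/5 ÷ 245 g/cup × 16 tbsp/cup ≈ 0.4 tbsp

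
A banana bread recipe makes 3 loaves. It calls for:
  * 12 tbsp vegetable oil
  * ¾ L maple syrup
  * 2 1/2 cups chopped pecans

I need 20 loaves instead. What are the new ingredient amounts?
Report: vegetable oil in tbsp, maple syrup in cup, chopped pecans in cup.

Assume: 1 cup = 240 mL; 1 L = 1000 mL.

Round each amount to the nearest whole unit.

vegetable oil: 80 tbsp; maple syrup: 21 cup; chopped pecans: 17 cup

Scaling factor: 20/3.
vegetable oil: 12 tbsp × 20/3 = 80 tbsp
maple syrup: 0.75 L × 20/3 × 1000 mL/L ÷ 240 mL/cup ≈ 21 cup
chopped pecans: 2.5 cup × 20/3 ≈ 17 cup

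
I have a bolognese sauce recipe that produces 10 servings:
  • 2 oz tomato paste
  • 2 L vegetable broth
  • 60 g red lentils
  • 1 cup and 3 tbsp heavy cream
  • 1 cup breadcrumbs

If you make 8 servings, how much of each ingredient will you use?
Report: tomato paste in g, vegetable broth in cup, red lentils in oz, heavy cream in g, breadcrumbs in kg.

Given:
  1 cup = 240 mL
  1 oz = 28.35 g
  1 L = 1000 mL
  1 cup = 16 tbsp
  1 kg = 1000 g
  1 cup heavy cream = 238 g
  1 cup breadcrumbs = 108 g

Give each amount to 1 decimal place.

tomato paste: 45.4 g; vegetable broth: 6.7 cup; red lentils: 1.7 oz; heavy cream: 226.1 g; breadcrumbs: 0.1 kg

Scaling factor: 8/10 = 4/5 = 0.8.
tomato paste: 2 oz × 4/5 × 28.35 g/oz ≈ 45.4 g
vegetable broth: 2 L × 4/5 × 1000 mL/L ÷ 240 mL/cup ≈ 6.7 cup
red lentils: 60 g × 4/5 ÷ 28.35 g/oz ≈ 1.7 oz
heavy cream: (1 cup + 3 tbsp = 1.1875 cup) × 4/5 × 238 g/cup = 226.1 g
breadcrumbs: 1 cup × 4/5 × 108 g/cup ÷ 1000 g/kg ≈ 0.1 kg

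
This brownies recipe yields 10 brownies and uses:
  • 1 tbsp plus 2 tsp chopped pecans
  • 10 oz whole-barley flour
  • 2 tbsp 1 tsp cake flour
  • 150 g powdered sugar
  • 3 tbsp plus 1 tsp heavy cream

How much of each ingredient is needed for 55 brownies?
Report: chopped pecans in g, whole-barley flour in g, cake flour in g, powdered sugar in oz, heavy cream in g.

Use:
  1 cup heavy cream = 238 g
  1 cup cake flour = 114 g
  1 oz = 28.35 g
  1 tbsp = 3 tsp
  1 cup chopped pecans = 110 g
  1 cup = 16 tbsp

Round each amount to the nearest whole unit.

chopped pecans: 63 g; whole-barley flour: 1559 g; cake flour: 91 g; powdered sugar: 29 oz; heavy cream: 273 g

Scaling factor: 55/10 = 11/2 = 5.5.
chopped pecans: (1 tbsp + 2 tsp = 5/3 tbsp) × 11/2 ÷ 16 tbsp/cup × 110 g/cup ≈ 63 g
whole-barley flour: 10 oz × 11/2 × 28.35 g/oz ≈ 1559 g
cake flour: (2 tbsp + 1 tsp = 7/3 tbsp) × 11/2 ÷ 16 tbsp/cup × 114 g/cup ≈ 91 g
powdered sugar: 150 g × 11/2 ÷ 28.35 g/oz ≈ 29 oz
heavy cream: (3 tbsp + 1 tsp = 10/3 tbsp) × 11/2 ÷ 16 tbsp/cup × 238 g/cup ≈ 273 g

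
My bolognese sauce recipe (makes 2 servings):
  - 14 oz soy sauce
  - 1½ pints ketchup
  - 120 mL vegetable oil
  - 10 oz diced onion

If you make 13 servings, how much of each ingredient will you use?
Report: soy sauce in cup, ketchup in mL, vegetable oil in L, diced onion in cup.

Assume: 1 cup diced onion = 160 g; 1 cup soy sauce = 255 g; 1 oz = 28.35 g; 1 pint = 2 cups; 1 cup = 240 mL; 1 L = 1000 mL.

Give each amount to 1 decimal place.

Scaling factor: 13/2 = 6.5.
soy sauce: 14 oz × 13/2 × 28.35 g/oz ÷ 255 g/cup ≈ 10.1 cup
ketchup: 1.5 pint × 13/2 × 2 cup/pint × 240 mL/cup = 4680.0 mL
vegetable oil: 120 mL × 13/2 ÷ 1000 mL/L ≈ 0.8 L
diced onion: 10 oz × 13/2 × 28.35 g/oz ÷ 160 g/cup ≈ 11.5 cup

soy sauce: 10.1 cup; ketchup: 4680.0 mL; vegetable oil: 0.8 L; diced onion: 11.5 cup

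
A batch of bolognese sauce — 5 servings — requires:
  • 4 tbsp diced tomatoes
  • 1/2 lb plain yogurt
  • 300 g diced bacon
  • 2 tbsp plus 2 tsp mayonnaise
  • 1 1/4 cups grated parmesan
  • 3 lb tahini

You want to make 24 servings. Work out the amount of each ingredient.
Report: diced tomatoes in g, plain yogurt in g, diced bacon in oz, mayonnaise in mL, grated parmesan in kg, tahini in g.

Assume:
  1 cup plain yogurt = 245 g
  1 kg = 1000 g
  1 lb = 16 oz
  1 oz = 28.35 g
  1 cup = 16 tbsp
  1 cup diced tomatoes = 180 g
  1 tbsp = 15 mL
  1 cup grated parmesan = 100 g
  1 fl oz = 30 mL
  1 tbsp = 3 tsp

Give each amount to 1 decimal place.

diced tomatoes: 216.0 g; plain yogurt: 1088.6 g; diced bacon: 50.8 oz; mayonnaise: 192.0 mL; grated parmesan: 0.6 kg; tahini: 6531.8 g

Scaling factor: 24/5 = 4.8.
diced tomatoes: 4 tbsp × 24/5 ÷ 16 tbsp/cup × 180 g/cup = 216.0 g
plain yogurt: 0.5 lb × 24/5 × 16 oz/lb × 28.35 g/oz ≈ 1088.6 g
diced bacon: 300 g × 24/5 ÷ 28.35 g/oz ≈ 50.8 oz
mayonnaise: (2 tbsp + 2 tsp = 8/3 tbsp) × 24/5 × 15 mL/tbsp = 192.0 mL
grated parmesan: 1.25 cup × 24/5 × 100 g/cup ÷ 1000 g/kg = 0.6 kg
tahini: 3 lb × 24/5 × 16 oz/lb × 28.35 g/oz ≈ 6531.8 g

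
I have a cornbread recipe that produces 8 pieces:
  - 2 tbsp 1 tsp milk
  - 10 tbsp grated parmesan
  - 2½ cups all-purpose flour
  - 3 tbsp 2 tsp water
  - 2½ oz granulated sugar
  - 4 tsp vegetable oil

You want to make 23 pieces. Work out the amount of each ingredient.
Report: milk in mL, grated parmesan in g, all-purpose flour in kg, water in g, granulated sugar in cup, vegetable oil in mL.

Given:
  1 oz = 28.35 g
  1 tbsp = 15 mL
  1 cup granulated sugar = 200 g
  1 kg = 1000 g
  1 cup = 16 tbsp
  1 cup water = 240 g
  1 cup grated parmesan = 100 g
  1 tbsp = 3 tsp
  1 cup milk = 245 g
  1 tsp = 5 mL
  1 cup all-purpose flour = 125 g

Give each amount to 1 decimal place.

Scaling factor: 23/8 = 2.875.
milk: (2 tbsp + 1 tsp = 7/3 tbsp) × 23/8 × 15 mL/tbsp ≈ 100.6 mL
grated parmesan: 10 tbsp × 23/8 ÷ 16 tbsp/cup × 100 g/cup ≈ 179.7 g
all-purpose flour: 2.5 cup × 23/8 × 125 g/cup ÷ 1000 g/kg ≈ 0.9 kg
water: (3 tbsp + 2 tsp = 11/3 tbsp) × 23/8 ÷ 16 tbsp/cup × 240 g/cup ≈ 158.1 g
granulated sugar: 2.5 oz × 23/8 × 28.35 g/oz ÷ 200 g/cup ≈ 1.0 cup
vegetable oil: 4 tsp × 23/8 × 5 mL/tsp = 57.5 mL

milk: 100.6 mL; grated parmesan: 179.7 g; all-purpose flour: 0.9 kg; water: 158.1 g; granulated sugar: 1.0 cup; vegetable oil: 57.5 mL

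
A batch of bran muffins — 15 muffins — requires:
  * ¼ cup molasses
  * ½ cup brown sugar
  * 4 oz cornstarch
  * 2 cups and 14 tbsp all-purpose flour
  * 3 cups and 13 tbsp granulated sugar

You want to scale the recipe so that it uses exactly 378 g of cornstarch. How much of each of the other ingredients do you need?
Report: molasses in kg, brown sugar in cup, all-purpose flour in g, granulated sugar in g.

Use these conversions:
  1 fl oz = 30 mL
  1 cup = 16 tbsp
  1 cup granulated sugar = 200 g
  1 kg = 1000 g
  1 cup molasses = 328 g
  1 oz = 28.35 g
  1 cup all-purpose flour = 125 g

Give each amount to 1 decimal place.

The original recipe has 113.4 g of cornstarch, so the scaling factor is 378 ÷ 113.4 = 10/3.
molasses: 0.25 cup × 10/3 × 328 g/cup ÷ 1000 g/kg ≈ 0.3 kg
brown sugar: 0.5 cup × 10/3 ≈ 1.7 cup
all-purpose flour: (2 cup + 14 tbsp = 2.875 cup) × 10/3 × 125 g/cup ≈ 1197.9 g
granulated sugar: (3 cup + 13 tbsp = 3.8125 cup) × 10/3 × 200 g/cup ≈ 2541.7 g

molasses: 0.3 kg; brown sugar: 1.7 cup; all-purpose flour: 1197.9 g; granulated sugar: 2541.7 g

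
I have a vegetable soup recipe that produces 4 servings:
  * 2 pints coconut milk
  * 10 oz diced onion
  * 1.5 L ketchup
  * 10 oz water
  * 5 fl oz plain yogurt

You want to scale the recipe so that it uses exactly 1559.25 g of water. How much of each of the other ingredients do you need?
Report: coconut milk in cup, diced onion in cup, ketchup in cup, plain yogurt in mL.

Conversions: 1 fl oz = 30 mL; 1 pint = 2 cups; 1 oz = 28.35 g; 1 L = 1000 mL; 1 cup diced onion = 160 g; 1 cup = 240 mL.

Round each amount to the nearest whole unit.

coconut milk: 22 cup; diced onion: 10 cup; ketchup: 34 cup; plain yogurt: 825 mL

The original recipe has 283.5 g of water, so the scaling factor is 1559.25 ÷ 283.5 = 11/2 = 5.5.
coconut milk: 2 pint × 11/2 × 2 cup/pint = 22 cup
diced onion: 10 oz × 11/2 × 28.35 g/oz ÷ 160 g/cup ≈ 10 cup
ketchup: 1.5 L × 11/2 × 1000 mL/L ÷ 240 mL/cup ≈ 34 cup
plain yogurt: 5 fl oz × 11/2 × 30 mL/fl oz = 825 mL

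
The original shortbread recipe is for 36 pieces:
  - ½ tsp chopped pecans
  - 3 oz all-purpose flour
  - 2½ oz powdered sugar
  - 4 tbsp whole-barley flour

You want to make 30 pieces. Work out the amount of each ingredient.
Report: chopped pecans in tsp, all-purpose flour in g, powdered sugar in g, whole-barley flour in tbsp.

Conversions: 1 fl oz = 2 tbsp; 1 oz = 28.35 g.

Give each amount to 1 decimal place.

Scaling factor: 30/36 = 5/6.
chopped pecans: 0.5 tsp × 5/6 ≈ 0.4 tsp
all-purpose flour: 3 oz × 5/6 × 28.35 g/oz ≈ 70.9 g
powdered sugar: 2.5 oz × 5/6 × 28.35 g/oz ≈ 59.1 g
whole-barley flour: 4 tbsp × 5/6 ≈ 3.3 tbsp

chopped pecans: 0.4 tsp; all-purpose flour: 70.9 g; powdered sugar: 59.1 g; whole-barley flour: 3.3 tbsp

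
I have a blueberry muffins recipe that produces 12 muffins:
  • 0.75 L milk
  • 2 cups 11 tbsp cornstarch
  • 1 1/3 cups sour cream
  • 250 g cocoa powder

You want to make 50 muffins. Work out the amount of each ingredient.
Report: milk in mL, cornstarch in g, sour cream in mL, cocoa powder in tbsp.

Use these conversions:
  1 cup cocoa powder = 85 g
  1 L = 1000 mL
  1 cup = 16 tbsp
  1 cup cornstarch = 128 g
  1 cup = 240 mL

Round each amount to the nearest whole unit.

milk: 3125 mL; cornstarch: 1433 g; sour cream: 1333 mL; cocoa powder: 196 tbsp

Scaling factor: 50/12 = 25/6.
milk: 0.75 L × 25/6 × 1000 mL/L = 3125 mL
cornstarch: (2 cup + 11 tbsp = 2.6875 cup) × 25/6 × 128 g/cup ≈ 1433 g
sour cream: 4/3 cup × 25/6 × 240 mL/cup ≈ 1333 mL
cocoa powder: 250 g × 25/6 ÷ 85 g/cup × 16 tbsp/cup ≈ 196 tbsp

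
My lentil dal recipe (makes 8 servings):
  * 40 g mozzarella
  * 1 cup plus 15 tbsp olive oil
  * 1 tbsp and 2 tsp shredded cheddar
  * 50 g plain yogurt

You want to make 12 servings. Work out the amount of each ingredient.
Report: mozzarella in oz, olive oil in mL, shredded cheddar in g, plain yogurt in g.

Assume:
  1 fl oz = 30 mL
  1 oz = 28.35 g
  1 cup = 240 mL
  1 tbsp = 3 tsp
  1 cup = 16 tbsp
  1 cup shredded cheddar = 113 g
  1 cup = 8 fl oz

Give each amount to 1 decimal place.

Scaling factor: 12/8 = 3/2 = 1.5.
mozzarella: 40 g × 3/2 ÷ 28.35 g/oz ≈ 2.1 oz
olive oil: (1 cup + 15 tbsp = 1.9375 cup) × 3/2 × 240 mL/cup = 697.5 mL
shredded cheddar: (1 tbsp + 2 tsp = 5/3 tbsp) × 3/2 ÷ 16 tbsp/cup × 113 g/cup ≈ 17.7 g
plain yogurt: 50 g × 3/2 = 75.0 g

mozzarella: 2.1 oz; olive oil: 697.5 mL; shredded cheddar: 17.7 g; plain yogurt: 75.0 g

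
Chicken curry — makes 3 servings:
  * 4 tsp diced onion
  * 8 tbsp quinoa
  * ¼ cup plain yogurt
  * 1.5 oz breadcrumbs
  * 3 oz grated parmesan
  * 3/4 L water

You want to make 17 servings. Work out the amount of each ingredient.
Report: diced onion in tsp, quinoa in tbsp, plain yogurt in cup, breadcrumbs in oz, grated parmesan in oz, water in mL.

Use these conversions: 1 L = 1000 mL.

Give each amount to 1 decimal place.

Scaling factor: 17/3.
diced onion: 4 tsp × 17/3 ≈ 22.7 tsp
quinoa: 8 tbsp × 17/3 ≈ 45.3 tbsp
plain yogurt: 0.25 cup × 17/3 ≈ 1.4 cup
breadcrumbs: 1.5 oz × 17/3 = 8.5 oz
grated parmesan: 3 oz × 17/3 = 17.0 oz
water: 0.75 L × 17/3 × 1000 mL/L = 4250.0 mL

diced onion: 22.7 tsp; quinoa: 45.3 tbsp; plain yogurt: 1.4 cup; breadcrumbs: 8.5 oz; grated parmesan: 17.0 oz; water: 4250.0 mL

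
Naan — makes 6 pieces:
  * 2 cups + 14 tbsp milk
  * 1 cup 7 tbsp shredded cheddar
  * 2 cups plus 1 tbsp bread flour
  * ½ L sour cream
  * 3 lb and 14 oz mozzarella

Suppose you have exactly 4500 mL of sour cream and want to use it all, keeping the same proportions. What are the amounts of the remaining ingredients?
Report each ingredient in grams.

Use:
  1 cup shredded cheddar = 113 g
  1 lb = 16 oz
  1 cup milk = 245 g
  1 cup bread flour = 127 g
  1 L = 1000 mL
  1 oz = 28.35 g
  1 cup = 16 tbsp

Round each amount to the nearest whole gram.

The original recipe has 500 mL of sour cream, so the scaling factor is 4500 ÷ 500 = 9.
milk: (2 cup + 14 tbsp = 2.875 cup) × 9 × 245 g/cup ≈ 6339 g
shredded cheddar: (1 cup + 7 tbsp = 1.4375 cup) × 9 × 113 g/cup ≈ 1462 g
bread flour: (2 cup + 1 tbsp = 2.0625 cup) × 9 × 127 g/cup ≈ 2357 g
mozzarella: (3 lb + 14 oz = 3.875 lb) × 9 × 16 oz/lb × 28.35 g/oz ≈ 15819 g

milk: 6339 g; shredded cheddar: 1462 g; bread flour: 2357 g; mozzarella: 15819 g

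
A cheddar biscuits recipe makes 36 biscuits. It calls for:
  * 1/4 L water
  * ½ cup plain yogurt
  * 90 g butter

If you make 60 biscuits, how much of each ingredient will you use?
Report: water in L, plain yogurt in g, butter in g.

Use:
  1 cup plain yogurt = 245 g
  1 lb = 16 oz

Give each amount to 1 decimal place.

Scaling factor: 60/36 = 5/3.
water: 0.25 L × 5/3 ≈ 0.4 L
plain yogurt: 0.5 cup × 5/3 × 245 g/cup ≈ 204.2 g
butter: 90 g × 5/3 = 150.0 g

water: 0.4 L; plain yogurt: 204.2 g; butter: 150.0 g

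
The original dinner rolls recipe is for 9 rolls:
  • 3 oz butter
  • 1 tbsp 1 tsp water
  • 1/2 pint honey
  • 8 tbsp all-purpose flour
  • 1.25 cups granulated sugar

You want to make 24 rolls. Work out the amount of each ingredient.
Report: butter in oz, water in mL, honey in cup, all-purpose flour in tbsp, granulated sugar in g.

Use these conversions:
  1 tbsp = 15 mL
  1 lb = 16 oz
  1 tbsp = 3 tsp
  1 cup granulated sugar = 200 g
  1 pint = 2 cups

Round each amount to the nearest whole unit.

butter: 8 oz; water: 53 mL; honey: 3 cup; all-purpose flour: 21 tbsp; granulated sugar: 667 g

Scaling factor: 24/9 = 8/3.
butter: 3 oz × 8/3 = 8 oz
water: (1 tbsp + 1 tsp = 4/3 tbsp) × 8/3 × 15 mL/tbsp ≈ 53 mL
honey: 0.5 pint × 8/3 × 2 cup/pint ≈ 3 cup
all-purpose flour: 8 tbsp × 8/3 ≈ 21 tbsp
granulated sugar: 1.25 cup × 8/3 × 200 g/cup ≈ 667 g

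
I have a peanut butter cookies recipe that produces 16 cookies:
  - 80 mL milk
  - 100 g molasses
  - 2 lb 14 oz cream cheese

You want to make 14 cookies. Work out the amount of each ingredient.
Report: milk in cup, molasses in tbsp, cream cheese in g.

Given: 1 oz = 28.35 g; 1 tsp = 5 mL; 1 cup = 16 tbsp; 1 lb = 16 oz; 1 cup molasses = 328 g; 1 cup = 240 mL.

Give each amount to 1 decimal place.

milk: 0.3 cup; molasses: 4.3 tbsp; cream cheese: 1141.1 g

Scaling factor: 14/16 = 7/8 = 0.875.
milk: 80 mL × 7/8 ÷ 240 mL/cup ≈ 0.3 cup
molasses: 100 g × 7/8 ÷ 328 g/cup × 16 tbsp/cup ≈ 4.3 tbsp
cream cheese: (2 lb + 14 oz = 2.875 lb) × 7/8 × 16 oz/lb × 28.35 g/oz ≈ 1141.1 g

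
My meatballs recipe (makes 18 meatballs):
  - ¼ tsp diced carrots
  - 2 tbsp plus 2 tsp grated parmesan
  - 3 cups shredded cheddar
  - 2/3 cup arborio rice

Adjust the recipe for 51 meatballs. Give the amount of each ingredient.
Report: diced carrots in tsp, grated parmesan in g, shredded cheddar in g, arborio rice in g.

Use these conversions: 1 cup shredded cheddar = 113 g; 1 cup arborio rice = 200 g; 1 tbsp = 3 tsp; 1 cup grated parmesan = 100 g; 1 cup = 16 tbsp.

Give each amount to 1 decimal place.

Scaling factor: 51/18 = 17/6.
diced carrots: 0.25 tsp × 17/6 ≈ 0.7 tsp
grated parmesan: (2 tbsp + 2 tsp = 8/3 tbsp) × 17/6 ÷ 16 tbsp/cup × 100 g/cup ≈ 47.2 g
shredded cheddar: 3 cup × 17/6 × 113 g/cup = 960.5 g
arborio rice: 2/3 cup × 17/6 × 200 g/cup ≈ 377.8 g

diced carrots: 0.7 tsp; grated parmesan: 47.2 g; shredded cheddar: 960.5 g; arborio rice: 377.8 g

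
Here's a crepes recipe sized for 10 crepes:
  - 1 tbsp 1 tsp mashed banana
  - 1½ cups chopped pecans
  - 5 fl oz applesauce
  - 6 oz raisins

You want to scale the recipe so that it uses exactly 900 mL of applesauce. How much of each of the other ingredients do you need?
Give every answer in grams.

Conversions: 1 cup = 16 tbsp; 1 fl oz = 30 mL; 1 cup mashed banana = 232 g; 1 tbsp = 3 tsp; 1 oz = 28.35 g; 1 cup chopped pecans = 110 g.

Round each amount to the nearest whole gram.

mashed banana: 116 g; chopped pecans: 990 g; raisins: 1021 g

The original recipe has 150 mL of applesauce, so the scaling factor is 900 ÷ 150 = 6.
mashed banana: (1 tbsp + 1 tsp = 4/3 tbsp) × 6 ÷ 16 tbsp/cup × 232 g/cup = 116 g
chopped pecans: 1.5 cup × 6 × 110 g/cup = 990 g
raisins: 6 oz × 6 × 28.35 g/oz ≈ 1021 g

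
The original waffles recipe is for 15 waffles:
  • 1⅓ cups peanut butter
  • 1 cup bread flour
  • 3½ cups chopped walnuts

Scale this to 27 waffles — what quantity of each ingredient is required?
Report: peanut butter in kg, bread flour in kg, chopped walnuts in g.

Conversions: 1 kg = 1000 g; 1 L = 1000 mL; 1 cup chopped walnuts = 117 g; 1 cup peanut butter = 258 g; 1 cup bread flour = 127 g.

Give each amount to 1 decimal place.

Scaling factor: 27/15 = 9/5 = 1.8.
peanut butter: 4/3 cup × 9/5 × 258 g/cup ÷ 1000 g/kg ≈ 0.6 kg
bread flour: 1 cup × 9/5 × 127 g/cup ÷ 1000 g/kg ≈ 0.2 kg
chopped walnuts: 3.5 cup × 9/5 × 117 g/cup = 737.1 g

peanut butter: 0.6 kg; bread flour: 0.2 kg; chopped walnuts: 737.1 g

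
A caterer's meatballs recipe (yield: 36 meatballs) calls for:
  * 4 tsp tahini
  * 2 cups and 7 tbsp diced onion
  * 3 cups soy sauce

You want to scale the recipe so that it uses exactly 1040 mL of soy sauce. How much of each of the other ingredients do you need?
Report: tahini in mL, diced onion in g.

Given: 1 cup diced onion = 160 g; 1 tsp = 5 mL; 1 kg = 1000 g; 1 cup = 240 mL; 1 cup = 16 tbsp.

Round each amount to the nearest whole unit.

tahini: 29 mL; diced onion: 563 g

The original recipe has 720 mL of soy sauce, so the scaling factor is 1040 ÷ 720 = 13/9.
tahini: 4 tsp × 13/9 × 5 mL/tsp ≈ 29 mL
diced onion: (2 cup + 7 tbsp = 2.4375 cup) × 13/9 × 160 g/cup ≈ 563 g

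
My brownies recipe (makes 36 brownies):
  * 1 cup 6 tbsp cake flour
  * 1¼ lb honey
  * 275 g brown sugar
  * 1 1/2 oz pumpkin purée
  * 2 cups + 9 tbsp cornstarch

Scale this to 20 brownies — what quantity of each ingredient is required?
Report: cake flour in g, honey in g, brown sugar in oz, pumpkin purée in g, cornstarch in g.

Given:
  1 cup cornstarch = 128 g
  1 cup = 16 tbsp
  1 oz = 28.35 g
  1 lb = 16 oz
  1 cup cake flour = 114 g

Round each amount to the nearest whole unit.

cake flour: 87 g; honey: 315 g; brown sugar: 5 oz; pumpkin purée: 24 g; cornstarch: 182 g

Scaling factor: 20/36 = 5/9.
cake flour: (1 cup + 6 tbsp = 1.375 cup) × 5/9 × 114 g/cup ≈ 87 g
honey: 1.25 lb × 5/9 × 16 oz/lb × 28.35 g/oz = 315 g
brown sugar: 275 g × 5/9 ÷ 28.35 g/oz ≈ 5 oz
pumpkin purée: 1.5 oz × 5/9 × 28.35 g/oz ≈ 24 g
cornstarch: (2 cup + 9 tbsp = 2.5625 cup) × 5/9 × 128 g/cup ≈ 182 g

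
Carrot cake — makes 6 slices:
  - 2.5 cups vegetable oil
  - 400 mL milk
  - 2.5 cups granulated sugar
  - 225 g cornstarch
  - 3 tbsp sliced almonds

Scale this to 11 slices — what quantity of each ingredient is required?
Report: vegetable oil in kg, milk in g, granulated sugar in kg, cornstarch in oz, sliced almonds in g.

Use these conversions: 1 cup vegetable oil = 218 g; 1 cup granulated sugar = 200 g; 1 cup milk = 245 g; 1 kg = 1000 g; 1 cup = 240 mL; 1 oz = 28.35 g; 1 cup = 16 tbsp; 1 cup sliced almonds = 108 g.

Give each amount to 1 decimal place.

vegetable oil: 1.0 kg; milk: 748.6 g; granulated sugar: 0.9 kg; cornstarch: 14.6 oz; sliced almonds: 37.1 g

Scaling factor: 11/6.
vegetable oil: 2.5 cup × 11/6 × 218 g/cup ÷ 1000 g/kg ≈ 1.0 kg
milk: 400 mL × 11/6 ÷ 240 mL/cup × 245 g/cup ≈ 748.6 g
granulated sugar: 2.5 cup × 11/6 × 200 g/cup ÷ 1000 g/kg ≈ 0.9 kg
cornstarch: 225 g × 11/6 ÷ 28.35 g/oz ≈ 14.6 oz
sliced almonds: 3 tbsp × 11/6 ÷ 16 tbsp/cup × 108 g/cup ≈ 37.1 g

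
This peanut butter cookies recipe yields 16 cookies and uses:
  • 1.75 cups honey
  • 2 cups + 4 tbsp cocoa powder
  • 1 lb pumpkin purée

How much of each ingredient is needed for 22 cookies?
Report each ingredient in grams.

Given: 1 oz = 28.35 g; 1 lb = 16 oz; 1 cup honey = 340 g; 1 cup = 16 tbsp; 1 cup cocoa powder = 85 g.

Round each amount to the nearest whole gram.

Scaling factor: 22/16 = 11/8 = 1.375.
honey: 1.75 cup × 11/8 × 340 g/cup ≈ 818 g
cocoa powder: (2 cup + 4 tbsp = 2.25 cup) × 11/8 × 85 g/cup ≈ 263 g
pumpkin purée: 1 lb × 11/8 × 16 oz/lb × 28.35 g/oz ≈ 624 g

honey: 818 g; cocoa powder: 263 g; pumpkin purée: 624 g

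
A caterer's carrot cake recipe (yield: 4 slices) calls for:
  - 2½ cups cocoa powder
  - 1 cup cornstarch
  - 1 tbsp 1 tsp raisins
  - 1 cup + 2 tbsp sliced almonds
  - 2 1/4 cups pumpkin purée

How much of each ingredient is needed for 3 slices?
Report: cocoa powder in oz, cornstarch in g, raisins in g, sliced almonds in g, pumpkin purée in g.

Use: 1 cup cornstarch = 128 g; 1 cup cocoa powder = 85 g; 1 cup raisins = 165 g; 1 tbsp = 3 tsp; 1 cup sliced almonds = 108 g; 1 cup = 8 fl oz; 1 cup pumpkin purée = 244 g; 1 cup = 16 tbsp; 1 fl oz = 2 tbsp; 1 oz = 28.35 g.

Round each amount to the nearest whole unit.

cocoa powder: 6 oz; cornstarch: 96 g; raisins: 10 g; sliced almonds: 91 g; pumpkin purée: 412 g

Scaling factor: 3/4 = 0.75.
cocoa powder: 2.5 cup × 3/4 × 85 g/cup ÷ 28.35 g/oz ≈ 6 oz
cornstarch: 1 cup × 3/4 × 128 g/cup = 96 g
raisins: (1 tbsp + 1 tsp = 4/3 tbsp) × 3/4 ÷ 16 tbsp/cup × 165 g/cup ≈ 10 g
sliced almonds: (1 cup + 2 tbsp = 1.125 cup) × 3/4 × 108 g/cup ≈ 91 g
pumpkin purée: 2.25 cup × 3/4 × 244 g/cup ≈ 412 g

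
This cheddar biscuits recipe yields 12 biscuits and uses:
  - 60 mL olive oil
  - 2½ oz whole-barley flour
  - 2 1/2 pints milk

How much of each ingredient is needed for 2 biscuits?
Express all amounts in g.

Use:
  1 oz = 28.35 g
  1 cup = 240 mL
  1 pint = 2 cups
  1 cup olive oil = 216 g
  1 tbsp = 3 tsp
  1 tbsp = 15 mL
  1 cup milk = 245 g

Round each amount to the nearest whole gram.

olive oil: 9 g; whole-barley flour: 12 g; milk: 204 g

Scaling factor: 2/12 = 1/6.
olive oil: 60 mL × 1/6 ÷ 240 mL/cup × 216 g/cup = 9 g
whole-barley flour: 2.5 oz × 1/6 × 28.35 g/oz ≈ 12 g
milk: 2.5 pint × 1/6 × 2 cup/pint × 245 g/cup ≈ 204 g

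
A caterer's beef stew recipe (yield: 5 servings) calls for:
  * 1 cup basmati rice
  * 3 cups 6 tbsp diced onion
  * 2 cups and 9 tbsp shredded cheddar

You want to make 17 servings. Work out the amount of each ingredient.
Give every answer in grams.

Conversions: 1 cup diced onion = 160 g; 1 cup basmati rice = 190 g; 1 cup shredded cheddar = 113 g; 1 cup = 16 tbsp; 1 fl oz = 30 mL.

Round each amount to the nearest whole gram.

Scaling factor: 17/5 = 3.4.
basmati rice: 1 cup × 17/5 × 190 g/cup = 646 g
diced onion: (3 cup + 6 tbsp = 3.375 cup) × 17/5 × 160 g/cup = 1836 g
shredded cheddar: (2 cup + 9 tbsp = 2.5625 cup) × 17/5 × 113 g/cup ≈ 985 g

basmati rice: 646 g; diced onion: 1836 g; shredded cheddar: 985 g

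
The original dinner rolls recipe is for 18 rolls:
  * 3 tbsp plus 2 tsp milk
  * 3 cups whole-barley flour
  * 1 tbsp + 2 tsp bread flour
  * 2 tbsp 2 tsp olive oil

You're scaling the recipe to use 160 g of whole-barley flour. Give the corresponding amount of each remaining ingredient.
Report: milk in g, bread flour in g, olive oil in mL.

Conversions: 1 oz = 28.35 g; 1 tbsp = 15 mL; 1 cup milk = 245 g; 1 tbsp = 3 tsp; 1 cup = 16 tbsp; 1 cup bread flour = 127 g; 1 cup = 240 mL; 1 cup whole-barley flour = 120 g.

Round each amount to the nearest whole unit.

The original recipe has 360 g of whole-barley flour, so the scaling factor is 160 ÷ 360 = 4/9.
milk: (3 tbsp + 2 tsp = 11/3 tbsp) × 4/9 ÷ 16 tbsp/cup × 245 g/cup ≈ 25 g
bread flour: (1 tbsp + 2 tsp = 5/3 tbsp) × 4/9 ÷ 16 tbsp/cup × 127 g/cup ≈ 6 g
olive oil: (2 tbsp + 2 tsp = 8/3 tbsp) × 4/9 × 15 mL/tbsp ≈ 18 mL

milk: 25 g; bread flour: 6 g; olive oil: 18 mL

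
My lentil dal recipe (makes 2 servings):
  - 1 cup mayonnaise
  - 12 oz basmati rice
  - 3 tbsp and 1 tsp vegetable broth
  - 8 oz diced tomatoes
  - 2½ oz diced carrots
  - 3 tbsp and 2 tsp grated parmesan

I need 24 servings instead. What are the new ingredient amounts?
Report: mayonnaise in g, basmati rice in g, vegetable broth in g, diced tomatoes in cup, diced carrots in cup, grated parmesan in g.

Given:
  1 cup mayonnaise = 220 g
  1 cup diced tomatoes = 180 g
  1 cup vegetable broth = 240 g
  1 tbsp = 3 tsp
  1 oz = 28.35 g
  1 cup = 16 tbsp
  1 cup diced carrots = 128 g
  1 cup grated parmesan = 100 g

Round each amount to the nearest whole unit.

mayonnaise: 2640 g; basmati rice: 4082 g; vegetable broth: 600 g; diced tomatoes: 15 cup; diced carrots: 7 cup; grated parmesan: 275 g

Scaling factor: 24/2 = 12.
mayonnaise: 1 cup × 12 × 220 g/cup = 2640 g
basmati rice: 12 oz × 12 × 28.35 g/oz ≈ 4082 g
vegetable broth: (3 tbsp + 1 tsp = 10/3 tbsp) × 12 ÷ 16 tbsp/cup × 240 g/cup = 600 g
diced tomatoes: 8 oz × 12 × 28.35 g/oz ÷ 180 g/cup ≈ 15 cup
diced carrots: 2.5 oz × 12 × 28.35 g/oz ÷ 128 g/cup ≈ 7 cup
grated parmesan: (3 tbsp + 2 tsp = 11/3 tbsp) × 12 ÷ 16 tbsp/cup × 100 g/cup = 275 g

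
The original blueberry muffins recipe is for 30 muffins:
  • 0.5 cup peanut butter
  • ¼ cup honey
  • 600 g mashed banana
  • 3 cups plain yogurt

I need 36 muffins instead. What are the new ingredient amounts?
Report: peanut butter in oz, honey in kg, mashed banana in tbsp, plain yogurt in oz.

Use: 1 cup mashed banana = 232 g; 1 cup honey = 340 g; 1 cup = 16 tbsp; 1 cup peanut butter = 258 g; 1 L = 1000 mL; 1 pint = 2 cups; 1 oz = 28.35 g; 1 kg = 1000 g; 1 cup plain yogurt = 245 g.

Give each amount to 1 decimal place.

Scaling factor: 36/30 = 6/5 = 1.2.
peanut butter: 0.5 cup × 6/5 × 258 g/cup ÷ 28.35 g/oz ≈ 5.5 oz
honey: 0.25 cup × 6/5 × 340 g/cup ÷ 1000 g/kg ≈ 0.1 kg
mashed banana: 600 g × 6/5 ÷ 232 g/cup × 16 tbsp/cup ≈ 49.7 tbsp
plain yogurt: 3 cup × 6/5 × 245 g/cup ÷ 28.35 g/oz ≈ 31.1 oz

peanut butter: 5.5 oz; honey: 0.1 kg; mashed banana: 49.7 tbsp; plain yogurt: 31.1 oz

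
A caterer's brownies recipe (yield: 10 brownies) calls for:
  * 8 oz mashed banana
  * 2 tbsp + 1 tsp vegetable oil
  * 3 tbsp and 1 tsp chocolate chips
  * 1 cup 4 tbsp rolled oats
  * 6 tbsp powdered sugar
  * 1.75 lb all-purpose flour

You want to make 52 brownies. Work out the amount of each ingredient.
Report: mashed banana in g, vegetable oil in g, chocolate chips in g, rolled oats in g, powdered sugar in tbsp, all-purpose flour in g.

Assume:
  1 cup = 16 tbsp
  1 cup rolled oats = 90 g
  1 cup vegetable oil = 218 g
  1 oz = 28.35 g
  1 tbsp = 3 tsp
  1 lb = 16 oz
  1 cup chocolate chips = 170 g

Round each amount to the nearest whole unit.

Scaling factor: 52/10 = 26/5 = 5.2.
mashed banana: 8 oz × 26/5 × 28.35 g/oz ≈ 1179 g
vegetable oil: (2 tbsp + 1 tsp = 7/3 tbsp) × 26/5 ÷ 16 tbsp/cup × 218 g/cup ≈ 165 g
chocolate chips: (3 tbsp + 1 tsp = 10/3 tbsp) × 26/5 ÷ 16 tbsp/cup × 170 g/cup ≈ 184 g
rolled oats: (1 cup + 4 tbsp = 1.25 cup) × 26/5 × 90 g/cup = 585 g
powdered sugar: 6 tbsp × 26/5 ≈ 31 tbsp
all-purpose flour: 1.75 lb × 26/5 × 16 oz/lb × 28.35 g/oz ≈ 4128 g

mashed banana: 1179 g; vegetable oil: 165 g; chocolate chips: 184 g; rolled oats: 585 g; powdered sugar: 31 tbsp; all-purpose flour: 4128 g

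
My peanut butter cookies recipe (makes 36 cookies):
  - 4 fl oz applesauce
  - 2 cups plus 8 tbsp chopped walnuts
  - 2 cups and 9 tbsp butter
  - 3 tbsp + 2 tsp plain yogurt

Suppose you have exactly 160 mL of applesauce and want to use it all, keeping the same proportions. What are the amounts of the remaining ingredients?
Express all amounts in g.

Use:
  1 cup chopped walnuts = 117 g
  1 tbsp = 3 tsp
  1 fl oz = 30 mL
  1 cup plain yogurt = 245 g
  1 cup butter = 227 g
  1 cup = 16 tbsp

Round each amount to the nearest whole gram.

The original recipe has 120 mL of applesauce, so the scaling factor is 160 ÷ 120 = 4/3.
chopped walnuts: (2 cup + 8 tbsp = 2.5 cup) × 4/3 × 117 g/cup = 390 g
butter: (2 cup + 9 tbsp = 2.5625 cup) × 4/3 × 227 g/cup ≈ 776 g
plain yogurt: (3 tbsp + 2 tsp = 11/3 tbsp) × 4/3 ÷ 16 tbsp/cup × 245 g/cup ≈ 75 g

chopped walnuts: 390 g; butter: 776 g; plain yogurt: 75 g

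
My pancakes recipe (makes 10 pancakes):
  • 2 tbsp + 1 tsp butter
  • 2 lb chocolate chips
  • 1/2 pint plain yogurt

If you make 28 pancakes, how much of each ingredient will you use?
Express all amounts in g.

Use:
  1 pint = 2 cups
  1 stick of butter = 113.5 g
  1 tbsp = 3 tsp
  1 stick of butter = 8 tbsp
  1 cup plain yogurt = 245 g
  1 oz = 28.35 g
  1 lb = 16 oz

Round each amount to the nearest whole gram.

butter: 93 g; chocolate chips: 2540 g; plain yogurt: 686 g

Scaling factor: 28/10 = 14/5 = 2.8.
butter: (2 tbsp + 1 tsp = 7/3 tbsp) × 14/5 ÷ 8 tbsp/stick × 113.5 g/stick ≈ 93 g
chocolate chips: 2 lb × 14/5 × 16 oz/lb × 28.35 g/oz ≈ 2540 g
plain yogurt: 0.5 pint × 14/5 × 2 cup/pint × 245 g/cup = 686 g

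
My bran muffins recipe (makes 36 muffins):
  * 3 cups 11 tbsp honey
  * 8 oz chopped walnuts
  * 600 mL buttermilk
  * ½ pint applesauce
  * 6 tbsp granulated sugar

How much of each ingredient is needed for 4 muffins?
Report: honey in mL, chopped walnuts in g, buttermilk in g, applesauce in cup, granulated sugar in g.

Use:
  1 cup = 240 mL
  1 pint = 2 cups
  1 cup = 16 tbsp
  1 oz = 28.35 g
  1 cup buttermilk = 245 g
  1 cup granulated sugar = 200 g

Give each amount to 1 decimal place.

honey: 98.3 mL; chopped walnuts: 25.2 g; buttermilk: 68.1 g; applesauce: 0.1 cup; granulated sugar: 8.3 g

Scaling factor: 4/36 = 1/9.
honey: (3 cup + 11 tbsp = 3.6875 cup) × 1/9 × 240 mL/cup ≈ 98.3 mL
chopped walnuts: 8 oz × 1/9 × 28.35 g/oz = 25.2 g
buttermilk: 600 mL × 1/9 ÷ 240 mL/cup × 245 g/cup ≈ 68.1 g
applesauce: 0.5 pint × 1/9 × 2 cup/pint ≈ 0.1 cup
granulated sugar: 6 tbsp × 1/9 ÷ 16 tbsp/cup × 200 g/cup ≈ 8.3 g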